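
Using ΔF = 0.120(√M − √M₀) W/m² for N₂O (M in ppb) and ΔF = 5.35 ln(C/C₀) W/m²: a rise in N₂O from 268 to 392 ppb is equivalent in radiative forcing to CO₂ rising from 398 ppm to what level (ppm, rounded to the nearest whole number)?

C ≈ 430 ppm

N₂O forcing: 0.120 × (√392 − √268) = 0.120 × (19.7990 − 16.3707) = 0.120 × 3.4283 = 0.41140 W/m².
Set 5.35 ln(C/398) = 0.41140: ln(C/398) = 0.41140/5.35 = 0.07690, so C = 398 × e^0.07690 = 398 × 1.07993 = 429.81 ppm.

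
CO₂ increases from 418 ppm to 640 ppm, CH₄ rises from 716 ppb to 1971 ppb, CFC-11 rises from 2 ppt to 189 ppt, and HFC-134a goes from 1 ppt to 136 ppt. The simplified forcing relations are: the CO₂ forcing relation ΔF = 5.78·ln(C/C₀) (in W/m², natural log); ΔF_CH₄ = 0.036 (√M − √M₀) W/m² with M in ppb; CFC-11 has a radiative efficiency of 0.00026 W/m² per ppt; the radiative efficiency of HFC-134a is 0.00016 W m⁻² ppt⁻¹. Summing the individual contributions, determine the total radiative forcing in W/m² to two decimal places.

ΔF = 3.17 W/m²

CO₂: 5.78 × ln(640/418) = 5.78 × ln(1.53110) = 5.78 × 0.42599 = 2.4622 W/m².
CH₄: 0.036 × (√1971 − √716) = 0.036 × (44.3959 − 26.7582) = 0.036 × 17.6377 = 0.6350 W/m².
CFC-11: ΔF = 0.00026 × (189 − 2) = 0.00026 × 187 = 0.0486 W/m².
HFC-134a: ΔF = 0.00016 × (136 − 1) = 0.00016 × 135 = 0.0216 W/m².
Total ΔF = 2.4622 + 0.6350 + 0.0486 + 0.0216 = 3.1674 W/m².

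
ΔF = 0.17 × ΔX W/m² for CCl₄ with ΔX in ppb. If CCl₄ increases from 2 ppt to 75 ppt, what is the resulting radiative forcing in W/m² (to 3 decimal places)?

ΔF = 0.012 W/m²

CCl₄: Δ = 75 − 2 = 73 ppt = 0.073 ppb; ΔF = 0.17 × 0.073 = 0.0124 W/m².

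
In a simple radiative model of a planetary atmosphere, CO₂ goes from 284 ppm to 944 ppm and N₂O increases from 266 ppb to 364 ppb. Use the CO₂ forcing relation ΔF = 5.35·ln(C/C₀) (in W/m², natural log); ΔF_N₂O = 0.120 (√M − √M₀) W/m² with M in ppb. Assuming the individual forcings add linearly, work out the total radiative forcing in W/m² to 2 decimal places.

ΔF = 6.76 W/m²

CO₂: 5.35 × ln(944/284) = 5.35 × ln(3.32394) = 5.35 × 1.20115 = 6.4262 W/m².
N₂O: 0.120 × (√364 − √266) = 0.120 × (19.0788 − 16.3095) = 0.120 × 2.7693 = 0.3323 W/m².
Total ΔF = 6.4262 + 0.3323 = 6.7585 W/m².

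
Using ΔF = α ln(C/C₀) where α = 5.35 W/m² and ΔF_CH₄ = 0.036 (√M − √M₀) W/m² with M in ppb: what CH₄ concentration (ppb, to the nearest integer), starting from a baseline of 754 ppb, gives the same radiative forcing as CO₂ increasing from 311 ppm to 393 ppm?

CO₂ forcing: 5.35 × ln(393/311) = 5.35 × 0.234017 = 1.25199 W/m².
Set 0.036(√M − √754) = 1.25199: √M = 1.25199/0.036 + √754 = 34.7775 + 27.4591 = 62.2366.
M = (62.2366)² = 3873.39 ppb.

M ≈ 3873 ppb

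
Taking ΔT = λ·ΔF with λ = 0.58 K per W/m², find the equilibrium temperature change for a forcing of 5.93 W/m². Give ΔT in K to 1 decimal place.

ΔT = λ ΔF = 0.58 × 5.93 = 3.4394 K.

ΔT = 3.4 K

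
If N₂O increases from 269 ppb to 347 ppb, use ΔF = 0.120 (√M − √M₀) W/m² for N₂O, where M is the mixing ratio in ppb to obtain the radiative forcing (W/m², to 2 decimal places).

N₂O: 0.120 × (√347 − √269) = 0.120 × (18.6279 − 16.4012) = 0.120 × 2.2267 = 0.2672 W/m².

ΔF = 0.27 W/m²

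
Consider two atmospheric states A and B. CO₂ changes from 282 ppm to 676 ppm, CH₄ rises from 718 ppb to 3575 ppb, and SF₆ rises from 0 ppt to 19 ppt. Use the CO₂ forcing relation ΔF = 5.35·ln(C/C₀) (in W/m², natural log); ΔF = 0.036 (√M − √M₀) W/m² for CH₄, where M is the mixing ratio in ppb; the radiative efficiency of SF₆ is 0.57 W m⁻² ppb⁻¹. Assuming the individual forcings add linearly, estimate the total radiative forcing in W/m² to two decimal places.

ΔF = 5.88 W/m²

CO₂: 5.35 × ln(676/282) = 5.35 × ln(2.39716) = 5.35 × 0.87428 = 4.6774 W/m².
CH₄: 0.036 × (√3575 − √718) = 0.036 × (59.7913 − 26.7955) = 0.036 × 32.9958 = 1.1878 W/m².
SF₆: Δ = 19 − 0 = 19 ppt = 0.019 ppb; ΔF = 0.57 × 0.019 = 0.0108 W/m².
Total ΔF = 4.6774 + 1.1878 + 0.0108 = 5.8760 W/m².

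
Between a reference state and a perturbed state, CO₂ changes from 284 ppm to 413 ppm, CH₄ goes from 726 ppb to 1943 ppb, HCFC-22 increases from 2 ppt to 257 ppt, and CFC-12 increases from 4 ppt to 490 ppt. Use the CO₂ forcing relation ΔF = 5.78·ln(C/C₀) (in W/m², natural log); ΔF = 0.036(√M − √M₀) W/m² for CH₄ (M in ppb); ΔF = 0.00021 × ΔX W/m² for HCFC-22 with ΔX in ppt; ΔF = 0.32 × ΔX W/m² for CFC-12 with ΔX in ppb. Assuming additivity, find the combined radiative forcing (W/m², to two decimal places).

ΔF = 2.99 W/m²

CO₂: 5.78 × ln(413/284) = 5.78 × ln(1.45423) = 5.78 × 0.37448 = 2.1645 W/m².
CH₄: 0.036 × (√1943 − √726) = 0.036 × (44.0795 − 26.9444) = 0.036 × 17.1351 = 0.6169 W/m².
HCFC-22: ΔF = 0.00021 × (257 − 2) = 0.00021 × 255 = 0.0536 W/m².
CFC-12: Δ = 490 − 4 = 486 ppt = 0.486 ppb; ΔF = 0.32 × 0.486 = 0.1555 W/m².
Total ΔF = 2.1645 + 0.6169 + 0.0536 + 0.1555 = 2.9905 W/m².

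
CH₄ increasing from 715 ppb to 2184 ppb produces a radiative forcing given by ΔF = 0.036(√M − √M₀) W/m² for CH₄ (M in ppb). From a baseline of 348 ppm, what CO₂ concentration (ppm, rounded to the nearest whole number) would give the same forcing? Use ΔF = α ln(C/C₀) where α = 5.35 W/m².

CH₄ forcing: 0.036 × (√2184 − √715) = 0.036 × (46.7333 − 26.7395) = 0.036 × 19.9938 = 0.71978 W/m².
Set 5.35 ln(C/348) = 0.71978: ln(C/348) = 0.71978/5.35 = 0.13454, so C = 348 × e^0.13454 = 348 × 1.14401 = 398.12 ppm.

C ≈ 398 ppm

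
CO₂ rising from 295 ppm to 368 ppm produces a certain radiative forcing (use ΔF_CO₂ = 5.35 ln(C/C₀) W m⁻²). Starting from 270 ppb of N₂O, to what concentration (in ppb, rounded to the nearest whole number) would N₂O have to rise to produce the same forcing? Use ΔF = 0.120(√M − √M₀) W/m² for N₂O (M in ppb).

M ≈ 691 ppb

CO₂ forcing: 5.35 × ln(368/295) = 5.35 × 0.221108 = 1.18293 W/m².
Set 0.120(√M − √270) = 1.18293: √M = 1.18293/0.120 + √270 = 9.8578 + 16.4317 = 26.2895.
M = (26.2895)² = 691.14 ppb.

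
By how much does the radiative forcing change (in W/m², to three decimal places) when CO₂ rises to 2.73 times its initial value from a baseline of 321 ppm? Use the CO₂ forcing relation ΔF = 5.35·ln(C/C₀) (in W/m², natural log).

ΔF = 5.373 W/m²

ΔF = 5.35 × ln(2.73) = 5.35 × 1.00430 = 5.3730 W/m².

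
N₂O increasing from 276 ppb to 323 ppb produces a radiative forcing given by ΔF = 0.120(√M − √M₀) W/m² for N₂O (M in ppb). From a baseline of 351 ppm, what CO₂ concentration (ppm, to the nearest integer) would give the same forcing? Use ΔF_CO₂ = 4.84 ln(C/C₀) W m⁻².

C ≈ 363 ppm

N₂O forcing: 0.120 × (√323 − √276) = 0.120 × (17.9722 − 16.6132) = 0.120 × 1.3590 = 0.16308 W/m².
Set 4.84 ln(C/351) = 0.16308: ln(C/351) = 0.16308/4.84 = 0.03369, so C = 351 × e^0.03369 = 351 × 1.03426 = 363.03 ppm.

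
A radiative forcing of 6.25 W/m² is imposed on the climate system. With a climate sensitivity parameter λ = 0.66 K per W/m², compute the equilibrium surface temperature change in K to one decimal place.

ΔT = λ ΔF = 0.66 × 6.25 = 4.1250 K.

ΔT = 4.1 K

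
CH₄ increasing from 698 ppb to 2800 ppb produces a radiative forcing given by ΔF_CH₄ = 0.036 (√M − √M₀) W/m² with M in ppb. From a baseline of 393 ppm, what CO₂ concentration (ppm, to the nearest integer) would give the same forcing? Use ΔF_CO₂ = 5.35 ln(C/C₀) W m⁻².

C ≈ 470 ppm

CH₄ forcing: 0.036 × (√2800 − √698) = 0.036 × (52.9150 − 26.4197) = 0.036 × 26.4953 = 0.95383 W/m².
Set 5.35 ln(C/393) = 0.95383: ln(C/393) = 0.95383/5.35 = 0.17829, so C = 393 × e^0.17829 = 393 × 1.19517 = 469.70 ppm.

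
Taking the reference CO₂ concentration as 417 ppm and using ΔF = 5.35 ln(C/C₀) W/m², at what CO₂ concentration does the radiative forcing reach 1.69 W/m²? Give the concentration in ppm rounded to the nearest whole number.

C ≈ 572 ppm

Set 5.35 ln(C/417) = 1.69, so ln(C/417) = 1.69/5.35 = 0.31589.
Then C/417 = e^0.31589 = 1.37148, giving C = 417 × 1.37148 = 571.91 ppm.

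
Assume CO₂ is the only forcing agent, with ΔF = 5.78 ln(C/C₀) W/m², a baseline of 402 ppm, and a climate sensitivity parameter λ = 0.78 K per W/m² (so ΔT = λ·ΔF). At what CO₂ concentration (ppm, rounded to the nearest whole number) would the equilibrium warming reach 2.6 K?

C ≈ 716 ppm

Required forcing: ΔF = ΔT/λ = 2.6/0.78 = 3.3333 W/m².
Then ln(C/402) = ΔF/5.78 = 3.3333/5.78 = 0.57670.
So C = 402 × e^0.57670 = 402 × 1.78015 = 715.62 ppm.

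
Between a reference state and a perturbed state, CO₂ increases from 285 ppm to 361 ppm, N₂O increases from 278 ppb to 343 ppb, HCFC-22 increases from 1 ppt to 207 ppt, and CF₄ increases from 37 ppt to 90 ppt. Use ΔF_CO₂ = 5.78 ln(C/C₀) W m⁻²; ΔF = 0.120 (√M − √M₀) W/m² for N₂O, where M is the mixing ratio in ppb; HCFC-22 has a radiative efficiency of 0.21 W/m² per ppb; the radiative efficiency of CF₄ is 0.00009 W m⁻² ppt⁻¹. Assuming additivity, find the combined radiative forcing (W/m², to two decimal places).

ΔF = 1.64 W/m²

CO₂: 5.78 × ln(361/285) = 5.78 × ln(1.26667) = 5.78 × 0.23639 = 1.3663 W/m².
N₂O: 0.120 × (√343 − √278) = 0.120 × (18.5203 − 16.6733) = 0.120 × 1.8470 = 0.2216 W/m².
HCFC-22: Δ = 207 − 1 = 206 ppt = 0.206 ppb; ΔF = 0.21 × 0.206 = 0.0433 W/m².
CF₄: ΔF = 0.00009 × (90 − 37) = 0.00009 × 53 = 0.0048 W/m².
Total ΔF = 1.3663 + 0.2216 + 0.0433 + 0.0048 = 1.6360 W/m².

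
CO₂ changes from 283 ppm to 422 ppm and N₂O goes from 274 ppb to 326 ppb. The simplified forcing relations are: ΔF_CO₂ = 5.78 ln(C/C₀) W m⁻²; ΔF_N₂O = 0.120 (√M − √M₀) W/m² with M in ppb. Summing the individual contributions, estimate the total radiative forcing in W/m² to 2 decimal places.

CO₂: 5.78 × ln(422/283) = 5.78 × ln(1.49117) = 5.78 × 0.39956 = 2.3095 W/m².
N₂O: 0.120 × (√326 − √274) = 0.120 × (18.0555 − 16.5529) = 0.120 × 1.5026 = 0.1803 W/m².
Total ΔF = 2.3095 + 0.1803 = 2.4898 W/m².

ΔF = 2.49 W/m²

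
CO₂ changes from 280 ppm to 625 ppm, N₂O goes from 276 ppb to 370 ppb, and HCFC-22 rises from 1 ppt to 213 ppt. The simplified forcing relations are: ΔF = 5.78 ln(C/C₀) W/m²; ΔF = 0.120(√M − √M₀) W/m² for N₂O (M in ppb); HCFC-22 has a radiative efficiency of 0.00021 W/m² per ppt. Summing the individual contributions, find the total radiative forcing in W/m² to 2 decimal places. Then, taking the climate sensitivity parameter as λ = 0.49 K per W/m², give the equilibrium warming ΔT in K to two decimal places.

CO₂: 5.78 × ln(625/280) = 5.78 × ln(2.23214) = 5.78 × 0.80296 = 4.6411 W/m².
N₂O: 0.120 × (√370 − √276) = 0.120 × (19.2354 − 16.6132) = 0.120 × 2.6222 = 0.3147 W/m².
HCFC-22: ΔF = 0.00021 × (213 − 1) = 0.00021 × 212 = 0.0445 W/m².
Total ΔF = 4.6411 + 0.3147 + 0.0445 = 5.0003 W/m².
ΔT = λ ΔF = 0.49 × 5.00 = 2.4500 K.

ΔF = 5.00 W/m²; ΔT = 2.45 K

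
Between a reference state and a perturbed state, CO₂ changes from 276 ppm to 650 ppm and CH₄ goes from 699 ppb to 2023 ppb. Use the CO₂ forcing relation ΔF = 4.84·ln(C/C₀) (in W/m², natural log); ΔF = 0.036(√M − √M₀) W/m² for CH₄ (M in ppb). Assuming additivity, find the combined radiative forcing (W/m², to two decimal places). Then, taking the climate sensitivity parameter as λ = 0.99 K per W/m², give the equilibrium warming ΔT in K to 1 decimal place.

CO₂: 4.84 × ln(650/276) = 4.84 × ln(2.35507) = 4.84 × 0.85657 = 4.1458 W/m².
CH₄: 0.036 × (√2023 − √699) = 0.036 × (44.9778 − 26.4386) = 0.036 × 18.5392 = 0.6674 W/m².
Total ΔF = 4.1458 + 0.6674 = 4.8132 W/m².
ΔT = λ ΔF = 0.99 × 4.81 = 4.7619 K.

ΔF = 4.81 W/m²; ΔT = 4.8 K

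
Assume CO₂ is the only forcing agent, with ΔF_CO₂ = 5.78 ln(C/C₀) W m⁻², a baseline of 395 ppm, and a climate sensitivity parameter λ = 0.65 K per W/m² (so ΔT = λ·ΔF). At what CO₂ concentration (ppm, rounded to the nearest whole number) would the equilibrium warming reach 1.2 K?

C ≈ 544 ppm

Required forcing: ΔF = ΔT/λ = 1.2/0.65 = 1.8462 W/m².
Then ln(C/395) = ΔF/5.78 = 1.8462/5.78 = 0.31941.
So C = 395 × e^0.31941 = 395 × 1.37632 = 543.65 ppm.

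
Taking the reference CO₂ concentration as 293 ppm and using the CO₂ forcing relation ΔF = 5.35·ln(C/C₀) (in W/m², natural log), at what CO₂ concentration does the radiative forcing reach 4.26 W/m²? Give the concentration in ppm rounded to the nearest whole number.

C ≈ 650 ppm

Set 5.35 ln(C/293) = 4.26, so ln(C/293) = 4.26/5.35 = 0.79626.
Then C/293 = e^0.79626 = 2.21723, giving C = 293 × 2.21723 = 649.65 ppm.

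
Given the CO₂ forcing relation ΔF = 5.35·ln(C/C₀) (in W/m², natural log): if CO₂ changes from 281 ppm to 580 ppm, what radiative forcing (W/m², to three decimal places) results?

CO₂ absorption bands are partially saturated, so forcing scales with the logarithm of the concentration ratio.
CO₂: 5.35 × ln(580/281) = 5.35 × ln(2.06406) = 5.35 × 0.72467 = 3.8770 W/m².

ΔF = 3.877 W/m²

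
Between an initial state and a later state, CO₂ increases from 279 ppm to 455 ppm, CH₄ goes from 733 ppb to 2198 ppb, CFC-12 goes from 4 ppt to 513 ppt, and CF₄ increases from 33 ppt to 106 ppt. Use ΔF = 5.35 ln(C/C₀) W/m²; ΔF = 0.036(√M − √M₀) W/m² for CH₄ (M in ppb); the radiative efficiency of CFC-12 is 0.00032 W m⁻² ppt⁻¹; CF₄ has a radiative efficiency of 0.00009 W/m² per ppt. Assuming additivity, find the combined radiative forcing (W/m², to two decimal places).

ΔF = 3.50 W/m²

CO₂: 5.35 × ln(455/279) = 5.35 × ln(1.63082) = 5.35 × 0.48908 = 2.6166 W/m².
CH₄: 0.036 × (√2198 − √733) = 0.036 × (46.8828 − 27.0740) = 0.036 × 19.8088 = 0.7131 W/m².
CFC-12: ΔF = 0.00032 × (513 − 4) = 0.00032 × 509 = 0.1629 W/m².
CF₄: ΔF = 0.00009 × (106 − 33) = 0.00009 × 73 = 0.0066 W/m².
Total ΔF = 2.6166 + 0.7131 + 0.1629 + 0.0066 = 3.4992 W/m².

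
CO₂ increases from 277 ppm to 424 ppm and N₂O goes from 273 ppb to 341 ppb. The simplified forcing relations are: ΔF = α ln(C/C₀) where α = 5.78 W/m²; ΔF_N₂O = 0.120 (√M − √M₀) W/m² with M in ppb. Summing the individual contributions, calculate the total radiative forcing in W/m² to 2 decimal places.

CO₂: 5.78 × ln(424/277) = 5.78 × ln(1.53069) = 5.78 × 0.42572 = 2.4607 W/m².
N₂O: 0.120 × (√341 − √273) = 0.120 × (18.4662 − 16.5227) = 0.120 × 1.9435 = 0.2332 W/m².
Total ΔF = 2.4607 + 0.2332 = 2.6939 W/m².

ΔF = 2.69 W/m²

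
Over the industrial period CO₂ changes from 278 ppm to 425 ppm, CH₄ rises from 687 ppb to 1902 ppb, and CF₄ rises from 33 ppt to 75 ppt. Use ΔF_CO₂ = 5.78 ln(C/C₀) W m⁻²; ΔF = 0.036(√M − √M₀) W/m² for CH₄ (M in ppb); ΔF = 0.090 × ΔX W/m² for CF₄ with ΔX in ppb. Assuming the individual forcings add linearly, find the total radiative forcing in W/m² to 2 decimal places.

ΔF = 3.08 W/m²

CO₂: 5.78 × ln(425/278) = 5.78 × ln(1.52878) = 5.78 × 0.42447 = 2.4534 W/m².
CH₄: 0.036 × (√1902 − √687) = 0.036 × (43.6119 − 26.2107) = 0.036 × 17.4012 = 0.6264 W/m².
CF₄: Δ = 75 − 33 = 42 ppt = 0.042 ppb; ΔF = 0.090 × 0.042 = 0.0038 W/m².
Total ΔF = 2.4534 + 0.6264 + 0.0038 = 3.0836 W/m².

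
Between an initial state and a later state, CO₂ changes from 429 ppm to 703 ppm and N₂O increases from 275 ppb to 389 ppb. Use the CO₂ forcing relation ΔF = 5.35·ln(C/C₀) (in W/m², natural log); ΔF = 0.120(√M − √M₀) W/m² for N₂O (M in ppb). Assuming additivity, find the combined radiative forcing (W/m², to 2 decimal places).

ΔF = 3.02 W/m²

CO₂: 5.35 × ln(703/429) = 5.35 × ln(1.63869) = 5.35 × 0.49390 = 2.6424 W/m².
N₂O: 0.120 × (√389 − √275) = 0.120 × (19.7231 − 16.5831) = 0.120 × 3.1400 = 0.3768 W/m².
Total ΔF = 2.6424 + 0.3768 = 3.0192 W/m².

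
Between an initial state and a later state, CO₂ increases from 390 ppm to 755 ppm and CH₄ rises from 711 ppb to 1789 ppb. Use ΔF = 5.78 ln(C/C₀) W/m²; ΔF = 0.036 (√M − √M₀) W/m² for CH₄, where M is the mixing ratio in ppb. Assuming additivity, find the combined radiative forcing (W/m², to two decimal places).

ΔF = 4.38 W/m²

CO₂: 5.78 × ln(755/390) = 5.78 × ln(1.93590) = 5.78 × 0.66057 = 3.8181 W/m².
CH₄: 0.036 × (√1789 − √711) = 0.036 × (42.2966 − 26.6646) = 0.036 × 15.6320 = 0.5628 W/m².
Total ΔF = 3.8181 + 0.5628 = 4.3809 W/m².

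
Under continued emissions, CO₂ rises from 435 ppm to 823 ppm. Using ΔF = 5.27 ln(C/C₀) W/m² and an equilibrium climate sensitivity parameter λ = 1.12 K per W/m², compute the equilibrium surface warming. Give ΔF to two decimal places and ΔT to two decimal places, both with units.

CO₂: 5.27 × ln(823/435) = 5.27 × ln(1.89195) = 5.27 × 0.63761 = 3.3602 W/m².
ΔT = λ ΔF = 1.12 × 3.36 = 3.7632 K.

ΔF = 3.36 W/m²; ΔT = 3.76 K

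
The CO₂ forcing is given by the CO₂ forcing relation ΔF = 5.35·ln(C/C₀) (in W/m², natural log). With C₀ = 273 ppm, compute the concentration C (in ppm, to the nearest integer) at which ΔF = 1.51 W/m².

Set 5.35 ln(C/273) = 1.51, so ln(C/273) = 1.51/5.35 = 0.28224.
Then C/273 = e^0.28224 = 1.32610, giving C = 273 × 1.32610 = 362.03 ppm.

C ≈ 362 ppm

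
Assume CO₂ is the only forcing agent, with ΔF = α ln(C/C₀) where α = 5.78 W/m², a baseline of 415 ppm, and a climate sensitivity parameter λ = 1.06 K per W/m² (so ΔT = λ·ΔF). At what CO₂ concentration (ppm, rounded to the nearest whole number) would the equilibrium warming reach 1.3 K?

C ≈ 513 ppm

Required forcing: ΔF = ΔT/λ = 1.3/1.06 = 1.2264 W/m².
Then ln(C/415) = ΔF/5.78 = 1.2264/5.78 = 0.21218.
So C = 415 × e^0.21218 = 415 × 1.23637 = 513.09 ppm.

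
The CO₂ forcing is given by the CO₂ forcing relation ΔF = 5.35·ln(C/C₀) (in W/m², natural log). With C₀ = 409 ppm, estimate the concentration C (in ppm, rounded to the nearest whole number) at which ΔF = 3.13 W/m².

Set 5.35 ln(C/409) = 3.13, so ln(C/409) = 3.13/5.35 = 0.58505.
Then C/409 = e^0.58505 = 1.79508, giving C = 409 × 1.79508 = 734.19 ppm.

C ≈ 734 ppm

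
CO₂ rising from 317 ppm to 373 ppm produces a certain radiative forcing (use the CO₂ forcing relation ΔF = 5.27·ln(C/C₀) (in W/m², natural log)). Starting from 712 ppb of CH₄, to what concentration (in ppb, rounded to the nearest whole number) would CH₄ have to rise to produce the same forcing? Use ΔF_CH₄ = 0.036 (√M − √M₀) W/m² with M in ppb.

M ≈ 2550 ppb

CO₂ forcing: 5.27 × ln(373/317) = 5.27 × 0.162677 = 0.85731 W/m².
Set 0.036(√M − √712) = 0.85731: √M = 0.85731/0.036 + √712 = 23.8142 + 26.6833 = 50.4975.
M = (50.4975)² = 2550.00 ppb.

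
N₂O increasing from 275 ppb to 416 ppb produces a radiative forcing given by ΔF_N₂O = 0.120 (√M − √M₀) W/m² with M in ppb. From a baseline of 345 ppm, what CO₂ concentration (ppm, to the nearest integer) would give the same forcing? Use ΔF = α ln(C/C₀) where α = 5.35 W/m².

N₂O forcing: 0.120 × (√416 − √275) = 0.120 × (20.3961 − 16.5831) = 0.120 × 3.8130 = 0.45756 W/m².
Set 5.35 ln(C/345) = 0.45756: ln(C/345) = 0.45756/5.35 = 0.08553, so C = 345 × e^0.08553 = 345 × 1.08929 = 375.81 ppm.

C ≈ 376 ppm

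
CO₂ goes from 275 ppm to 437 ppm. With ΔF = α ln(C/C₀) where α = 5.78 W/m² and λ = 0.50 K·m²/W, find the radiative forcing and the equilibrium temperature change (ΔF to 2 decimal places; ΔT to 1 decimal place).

CO₂: 5.78 × ln(437/275) = 5.78 × ln(1.58909) = 5.78 × 0.46316 = 2.6771 W/m².
ΔT = λ ΔF = 0.50 × 2.68 = 1.3400 K.

ΔF = 2.68 W/m²; ΔT = 1.3 K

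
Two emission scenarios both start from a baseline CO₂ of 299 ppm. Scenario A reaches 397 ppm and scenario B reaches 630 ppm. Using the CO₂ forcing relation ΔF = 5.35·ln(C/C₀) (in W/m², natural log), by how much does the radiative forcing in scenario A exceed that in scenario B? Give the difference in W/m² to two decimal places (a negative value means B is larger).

ΔF_A − ΔF_B = -2.47 W/m²

ΔF_A = 5.35 ln(397/299) = 5.35 × 0.28349 = 1.5167 W/m².
ΔF_B = 5.35 ln(630/299) = 5.35 × 0.74528 = 3.9872 W/m².
Difference: 1.5167 − 3.9872 = -2.4705 W/m².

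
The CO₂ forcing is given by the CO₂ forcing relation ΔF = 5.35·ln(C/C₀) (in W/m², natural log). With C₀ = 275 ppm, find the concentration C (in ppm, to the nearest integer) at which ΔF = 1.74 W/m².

Set 5.35 ln(C/275) = 1.74, so ln(C/275) = 1.74/5.35 = 0.32523.
Then C/275 = e^0.32523 = 1.38435, giving C = 275 × 1.38435 = 380.70 ppm.

C ≈ 381 ppm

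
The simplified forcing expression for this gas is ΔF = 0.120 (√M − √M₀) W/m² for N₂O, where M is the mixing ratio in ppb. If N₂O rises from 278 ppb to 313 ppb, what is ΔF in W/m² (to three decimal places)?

N₂O: 0.120 × (√313 − √278) = 0.120 × (17.6918 − 16.6733) = 0.120 × 1.0185 = 0.1222 W/m².

ΔF = 0.122 W/m²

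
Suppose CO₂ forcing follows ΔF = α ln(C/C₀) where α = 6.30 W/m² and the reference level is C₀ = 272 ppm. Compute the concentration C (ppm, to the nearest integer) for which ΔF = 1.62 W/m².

Set 6.30 ln(C/272) = 1.62, so ln(C/272) = 1.62/6.30 = 0.25714.
Then C/272 = e^0.25714 = 1.29323, giving C = 272 × 1.29323 = 351.76 ppm.

C ≈ 352 ppm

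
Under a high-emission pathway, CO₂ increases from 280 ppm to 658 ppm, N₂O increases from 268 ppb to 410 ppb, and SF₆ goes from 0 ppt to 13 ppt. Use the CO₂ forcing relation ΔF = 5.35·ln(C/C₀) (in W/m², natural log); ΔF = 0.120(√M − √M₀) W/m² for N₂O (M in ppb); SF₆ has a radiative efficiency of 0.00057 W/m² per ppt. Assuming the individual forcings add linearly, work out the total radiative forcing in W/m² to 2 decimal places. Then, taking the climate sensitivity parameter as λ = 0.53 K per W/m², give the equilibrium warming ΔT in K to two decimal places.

ΔF = 5.04 W/m²; ΔT = 2.67 K

CO₂: 5.35 × ln(658/280) = 5.35 × ln(2.35000) = 5.35 × 0.85442 = 4.5711 W/m².
N₂O: 0.120 × (√410 − √268) = 0.120 × (20.2485 − 16.3707) = 0.120 × 3.8778 = 0.4653 W/m².
SF₆: ΔF = 0.00057 × (13 − 0) = 0.00057 × 13 = 0.0074 W/m².
Total ΔF = 4.5711 + 0.4653 + 0.0074 = 5.0438 W/m².
ΔT = λ ΔF = 0.53 × 5.04 = 2.6712 K.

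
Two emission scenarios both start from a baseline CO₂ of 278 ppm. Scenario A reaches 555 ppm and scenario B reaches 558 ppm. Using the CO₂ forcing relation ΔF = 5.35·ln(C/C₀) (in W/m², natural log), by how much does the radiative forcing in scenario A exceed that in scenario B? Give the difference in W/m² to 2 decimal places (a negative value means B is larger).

ΔF_A = 5.35 ln(555/278) = 5.35 × 0.69135 = 3.6987 W/m².
ΔF_B = 5.35 ln(558/278) = 5.35 × 0.69674 = 3.7276 W/m².
Difference: 3.6987 − 3.7276 = -0.0289 W/m².

ΔF_A − ΔF_B = -0.03 W/m²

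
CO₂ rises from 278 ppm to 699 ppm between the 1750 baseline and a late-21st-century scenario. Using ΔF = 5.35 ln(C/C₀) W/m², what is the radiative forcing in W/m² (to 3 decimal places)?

CO₂ absorption bands are partially saturated, so forcing scales with the logarithm of the concentration ratio.
CO₂: 5.35 × ln(699/278) = 5.35 × ln(2.51439) = 5.35 × 0.92203 = 4.9329 W/m².

ΔF = 4.933 W/m²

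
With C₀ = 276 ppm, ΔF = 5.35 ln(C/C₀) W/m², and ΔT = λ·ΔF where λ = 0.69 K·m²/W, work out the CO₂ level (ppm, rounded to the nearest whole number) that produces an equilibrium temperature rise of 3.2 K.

C ≈ 657 ppm

Required forcing: ΔF = ΔT/λ = 3.2/0.69 = 4.6377 W/m².
Then ln(C/276) = ΔF/5.35 = 4.6377/5.35 = 0.86686.
So C = 276 × e^0.86686 = 276 × 2.37943 = 656.72 ppm.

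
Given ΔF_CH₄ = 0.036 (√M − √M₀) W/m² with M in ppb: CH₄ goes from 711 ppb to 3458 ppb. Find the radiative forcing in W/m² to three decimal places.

CH₄: 0.036 × (√3458 − √711) = 0.036 × (58.8048 − 26.6646) = 0.036 × 32.1402 = 1.1570 W/m².

ΔF = 1.157 W/m²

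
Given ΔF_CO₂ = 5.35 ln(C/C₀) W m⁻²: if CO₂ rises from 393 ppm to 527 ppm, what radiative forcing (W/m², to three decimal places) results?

ΔF = 1.570 W/m²

CO₂: 5.35 × ln(527/393) = 5.35 × ln(1.34097) = 5.35 × 0.29339 = 1.5696 W/m².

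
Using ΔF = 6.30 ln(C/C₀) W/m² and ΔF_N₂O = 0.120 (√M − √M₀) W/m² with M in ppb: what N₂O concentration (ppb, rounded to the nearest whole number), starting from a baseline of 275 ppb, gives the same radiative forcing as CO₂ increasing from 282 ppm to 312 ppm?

CO₂ forcing: 6.30 × ln(312/282) = 6.30 × 0.101096 = 0.63690 W/m².
Set 0.120(√M − √275) = 0.63690: √M = 0.63690/0.120 + √275 = 5.3075 + 16.5831 = 21.8906.
M = (21.8906)² = 479.20 ppb.

M ≈ 479 ppb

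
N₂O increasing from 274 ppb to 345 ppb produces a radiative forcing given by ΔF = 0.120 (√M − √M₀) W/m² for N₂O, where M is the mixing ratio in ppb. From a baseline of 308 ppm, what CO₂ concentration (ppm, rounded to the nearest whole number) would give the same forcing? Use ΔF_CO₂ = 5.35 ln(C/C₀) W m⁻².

N₂O forcing: 0.120 × (√345 − √274) = 0.120 × (18.5742 − 16.5529) = 0.120 × 2.0213 = 0.24256 W/m².
Set 5.35 ln(C/308) = 0.24256: ln(C/308) = 0.24256/5.35 = 0.04534, so C = 308 × e^0.04534 = 308 × 1.04638 = 322.29 ppm.

C ≈ 322 ppm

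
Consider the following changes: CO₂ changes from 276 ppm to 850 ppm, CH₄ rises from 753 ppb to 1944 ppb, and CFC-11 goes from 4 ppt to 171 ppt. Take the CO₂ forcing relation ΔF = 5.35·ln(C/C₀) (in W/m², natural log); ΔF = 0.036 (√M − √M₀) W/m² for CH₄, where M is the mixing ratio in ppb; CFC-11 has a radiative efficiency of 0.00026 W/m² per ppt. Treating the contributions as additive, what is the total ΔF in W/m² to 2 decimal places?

ΔF = 6.66 W/m²

CO₂: 5.35 × ln(850/276) = 5.35 × ln(3.07971) = 5.35 × 1.12484 = 6.0179 W/m².
CH₄: 0.036 × (√1944 − √753) = 0.036 × (44.0908 − 27.4408) = 0.036 × 16.6500 = 0.5994 W/m².
CFC-11: ΔF = 0.00026 × (171 − 4) = 0.00026 × 167 = 0.0434 W/m².
Total ΔF = 6.0179 + 0.5994 + 0.0434 = 6.6607 W/m².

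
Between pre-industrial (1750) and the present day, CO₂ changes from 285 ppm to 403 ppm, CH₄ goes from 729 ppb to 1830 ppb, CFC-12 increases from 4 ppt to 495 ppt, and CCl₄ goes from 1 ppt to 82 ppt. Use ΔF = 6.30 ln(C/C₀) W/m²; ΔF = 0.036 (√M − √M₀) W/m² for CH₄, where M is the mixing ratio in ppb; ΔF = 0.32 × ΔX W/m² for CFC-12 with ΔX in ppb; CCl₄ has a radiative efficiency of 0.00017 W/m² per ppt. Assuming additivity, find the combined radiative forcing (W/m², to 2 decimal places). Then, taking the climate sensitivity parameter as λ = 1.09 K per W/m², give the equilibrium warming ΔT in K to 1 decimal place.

CO₂: 6.30 × ln(403/285) = 6.30 × ln(1.41404) = 6.30 × 0.34645 = 2.1826 W/m².
CH₄: 0.036 × (√1830 − √729) = 0.036 × (42.7785 − 27.0000) = 0.036 × 15.7785 = 0.5680 W/m².
CFC-12: Δ = 495 − 4 = 491 ppt = 0.491 ppb; ΔF = 0.32 × 0.491 = 0.1571 W/m².
CCl₄: ΔF = 0.00017 × (82 − 1) = 0.00017 × 81 = 0.0138 W/m².
Total ΔF = 2.1826 + 0.5680 + 0.1571 + 0.0138 = 2.9215 W/m².
ΔT = λ ΔF = 1.09 × 2.92 = 3.1828 K.

ΔF = 2.92 W/m²; ΔT = 3.2 K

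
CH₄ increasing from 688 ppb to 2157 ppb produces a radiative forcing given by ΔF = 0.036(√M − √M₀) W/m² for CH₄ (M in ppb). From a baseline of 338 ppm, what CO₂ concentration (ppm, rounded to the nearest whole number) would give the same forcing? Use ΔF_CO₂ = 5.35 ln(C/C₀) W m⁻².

CH₄ forcing: 0.036 × (√2157 − √688) = 0.036 × (46.4435 − 26.2298) = 0.036 × 20.2137 = 0.72769 W/m².
Set 5.35 ln(C/338) = 0.72769: ln(C/338) = 0.72769/5.35 = 0.13602, so C = 338 × e^0.13602 = 338 × 1.14570 = 387.25 ppm.

C ≈ 387 ppm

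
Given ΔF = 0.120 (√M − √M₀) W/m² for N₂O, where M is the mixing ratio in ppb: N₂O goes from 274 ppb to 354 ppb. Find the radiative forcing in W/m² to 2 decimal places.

N₂O: 0.120 × (√354 − √274) = 0.120 × (18.8149 − 16.5529) = 0.120 × 2.2620 = 0.2714 W/m².

ΔF = 0.27 W/m²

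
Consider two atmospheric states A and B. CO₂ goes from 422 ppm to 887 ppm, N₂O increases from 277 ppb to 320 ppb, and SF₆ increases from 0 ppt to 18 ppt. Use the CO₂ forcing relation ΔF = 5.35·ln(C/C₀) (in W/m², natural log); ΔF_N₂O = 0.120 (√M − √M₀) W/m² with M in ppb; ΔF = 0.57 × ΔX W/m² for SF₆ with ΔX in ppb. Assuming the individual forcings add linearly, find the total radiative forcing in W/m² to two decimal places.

CO₂: 5.35 × ln(887/422) = 5.35 × ln(2.10190) = 5.35 × 0.74284 = 3.9742 W/m².
N₂O: 0.120 × (√320 − √277) = 0.120 × (17.8885 − 16.6433) = 0.120 × 1.2452 = 0.1494 W/m².
SF₆: Δ = 18 − 0 = 18 ppt = 0.018 ppb; ΔF = 0.57 × 0.018 = 0.0103 W/m².
Total ΔF = 3.9742 + 0.1494 + 0.0103 = 4.1339 W/m².

ΔF = 4.13 W/m²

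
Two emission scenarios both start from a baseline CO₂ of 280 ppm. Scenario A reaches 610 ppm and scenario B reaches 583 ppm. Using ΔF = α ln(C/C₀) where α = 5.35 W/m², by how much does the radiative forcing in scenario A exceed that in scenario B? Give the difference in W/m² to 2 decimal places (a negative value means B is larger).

ΔF_A − ΔF_B = 0.24 W/m²

ΔF_A = 5.35 ln(610/280) = 5.35 × 0.77867 = 4.1659 W/m².
ΔF_B = 5.35 ln(583/280) = 5.35 × 0.73340 = 3.9237 W/m².
Difference: 4.1659 − 3.9237 = 0.2422 W/m².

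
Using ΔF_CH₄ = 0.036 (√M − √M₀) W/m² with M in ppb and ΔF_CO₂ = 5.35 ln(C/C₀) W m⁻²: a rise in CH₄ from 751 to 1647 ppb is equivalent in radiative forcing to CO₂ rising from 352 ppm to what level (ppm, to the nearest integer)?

CH₄ forcing: 0.036 × (√1647 − √751) = 0.036 × (40.5832 − 27.4044) = 0.036 × 13.1788 = 0.47444 W/m².
Set 5.35 ln(C/352) = 0.47444: ln(C/352) = 0.47444/5.35 = 0.08868, so C = 352 × e^0.08868 = 352 × 1.09273 = 384.64 ppm.

C ≈ 385 ppm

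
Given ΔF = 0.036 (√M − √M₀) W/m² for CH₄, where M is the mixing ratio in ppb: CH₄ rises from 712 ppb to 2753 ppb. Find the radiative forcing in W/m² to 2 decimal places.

CH₄: 0.036 × (√2753 − √712) = 0.036 × (52.4690 − 26.6833) = 0.036 × 25.7857 = 0.9283 W/m².

ΔF = 0.93 W/m²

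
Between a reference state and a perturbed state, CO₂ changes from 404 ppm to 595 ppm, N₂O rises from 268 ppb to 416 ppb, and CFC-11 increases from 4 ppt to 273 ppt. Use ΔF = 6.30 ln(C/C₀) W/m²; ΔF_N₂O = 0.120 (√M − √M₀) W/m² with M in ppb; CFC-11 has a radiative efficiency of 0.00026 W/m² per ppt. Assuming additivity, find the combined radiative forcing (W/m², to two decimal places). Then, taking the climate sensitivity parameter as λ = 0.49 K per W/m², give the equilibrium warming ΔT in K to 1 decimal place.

CO₂: 6.30 × ln(595/404) = 6.30 × ln(1.47277) = 6.30 × 0.38714 = 2.4390 W/m².
N₂O: 0.120 × (√416 − √268) = 0.120 × (20.3961 − 16.3707) = 0.120 × 4.0254 = 0.4830 W/m².
CFC-11: ΔF = 0.00026 × (273 − 4) = 0.00026 × 269 = 0.0699 W/m².
Total ΔF = 2.4390 + 0.4830 + 0.0699 = 2.9919 W/m².
ΔT = λ ΔF = 0.49 × 2.99 = 1.4651 K.

ΔF = 2.99 W/m²; ΔT = 1.5 K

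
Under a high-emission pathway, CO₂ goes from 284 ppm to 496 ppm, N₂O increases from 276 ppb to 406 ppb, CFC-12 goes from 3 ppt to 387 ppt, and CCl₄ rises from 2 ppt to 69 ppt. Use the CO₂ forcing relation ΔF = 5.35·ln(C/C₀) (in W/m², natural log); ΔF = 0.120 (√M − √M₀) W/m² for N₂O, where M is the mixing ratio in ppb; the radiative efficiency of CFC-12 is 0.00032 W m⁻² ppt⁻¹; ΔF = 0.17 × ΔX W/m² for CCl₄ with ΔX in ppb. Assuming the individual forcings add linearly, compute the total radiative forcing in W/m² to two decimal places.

CO₂: 5.35 × ln(496/284) = 5.35 × ln(1.74648) = 5.35 × 0.55760 = 2.9832 W/m².
N₂O: 0.120 × (√406 − √276) = 0.120 × (20.1494 − 16.6132) = 0.120 × 3.5362 = 0.4243 W/m².
CFC-12: ΔF = 0.00032 × (387 − 3) = 0.00032 × 384 = 0.1229 W/m².
CCl₄: Δ = 69 − 2 = 67 ppt = 0.067 ppb; ΔF = 0.17 × 0.067 = 0.0114 W/m².
Total ΔF = 2.9832 + 0.4243 + 0.1229 + 0.0114 = 3.5418 W/m².

ΔF = 3.54 W/m²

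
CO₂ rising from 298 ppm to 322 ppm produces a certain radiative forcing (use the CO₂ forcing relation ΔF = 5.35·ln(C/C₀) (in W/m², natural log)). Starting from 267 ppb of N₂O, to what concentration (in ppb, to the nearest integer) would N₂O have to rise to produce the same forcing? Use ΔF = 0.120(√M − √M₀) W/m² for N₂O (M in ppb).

M ≈ 392 ppb

CO₂ forcing: 5.35 × ln(322/298) = 5.35 × 0.077458 = 0.41440 W/m².
Set 0.120(√M − √267) = 0.41440: √M = 0.41440/0.120 + √267 = 3.4533 + 16.3401 = 19.7934.
M = (19.7934)² = 391.78 ppb.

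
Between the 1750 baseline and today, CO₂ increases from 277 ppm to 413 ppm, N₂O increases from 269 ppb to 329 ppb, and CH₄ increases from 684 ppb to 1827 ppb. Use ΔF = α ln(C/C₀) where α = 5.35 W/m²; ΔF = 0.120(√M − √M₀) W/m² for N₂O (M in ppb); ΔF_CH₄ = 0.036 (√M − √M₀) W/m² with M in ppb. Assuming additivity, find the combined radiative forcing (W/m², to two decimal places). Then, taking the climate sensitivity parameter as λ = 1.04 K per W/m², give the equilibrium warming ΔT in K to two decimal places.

ΔF = 2.94 W/m²; ΔT = 3.06 K

CO₂: 5.35 × ln(413/277) = 5.35 × ln(1.49097) = 5.35 × 0.39943 = 2.1370 W/m².
N₂O: 0.120 × (√329 − √269) = 0.120 × (18.1384 − 16.4012) = 0.120 × 1.7372 = 0.2085 W/m².
CH₄: 0.036 × (√1827 − √684) = 0.036 × (42.7434 − 26.1534) = 0.036 × 16.5900 = 0.5972 W/m².
Total ΔF = 2.1370 + 0.2085 + 0.5972 = 2.9427 W/m².
ΔT = λ ΔF = 1.04 × 2.94 = 3.0576 K.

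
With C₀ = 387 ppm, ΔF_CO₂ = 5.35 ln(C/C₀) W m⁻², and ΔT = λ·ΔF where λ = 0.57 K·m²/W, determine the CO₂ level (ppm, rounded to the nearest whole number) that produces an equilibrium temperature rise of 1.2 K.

Required forcing: ΔF = ΔT/λ = 1.2/0.57 = 2.1053 W/m².
Then ln(C/387) = ΔF/5.35 = 2.1053/5.35 = 0.39351.
So C = 387 × e^0.39351 = 387 × 1.48217 = 573.60 ppm.

C ≈ 574 ppm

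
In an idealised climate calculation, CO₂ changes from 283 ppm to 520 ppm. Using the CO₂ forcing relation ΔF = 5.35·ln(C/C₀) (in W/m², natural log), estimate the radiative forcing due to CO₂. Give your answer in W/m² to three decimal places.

CO₂ absorption bands are partially saturated, so forcing scales with the logarithm of the concentration ratio.
CO₂: 5.35 × ln(520/283) = 5.35 × ln(1.83746) = 5.35 × 0.60838 = 3.2548 W/m².

ΔF = 3.255 W/m²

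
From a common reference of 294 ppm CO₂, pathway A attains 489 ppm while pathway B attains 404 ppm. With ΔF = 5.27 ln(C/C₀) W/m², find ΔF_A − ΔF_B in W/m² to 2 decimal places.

ΔF_A − ΔF_B = 1.01 W/m²

ΔF_A = 5.27 ln(489/294) = 5.27 × 0.50878 = 2.6813 W/m².
ΔF_B = 5.27 ln(404/294) = 5.27 × 0.31784 = 1.6750 W/m².
Difference: 2.6813 − 1.6750 = 1.0063 W/m².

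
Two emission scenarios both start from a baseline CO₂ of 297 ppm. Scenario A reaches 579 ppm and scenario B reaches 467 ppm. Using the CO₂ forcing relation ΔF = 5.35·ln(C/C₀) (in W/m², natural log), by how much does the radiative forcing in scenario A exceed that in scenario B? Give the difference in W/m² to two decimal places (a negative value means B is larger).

ΔF_A − ΔF_B = 1.15 W/m²

ΔF_A = 5.35 ln(579/297) = 5.35 × 0.66757 = 3.5715 W/m².
ΔF_B = 5.35 ln(467/297) = 5.35 × 0.45260 = 2.4214 W/m².
Difference: 3.5715 − 2.4214 = 1.1501 W/m².
(Equivalently, ΔF_A − ΔF_B = 5.35 ln(579/467) = 5.35 × 0.21497 = 1.1501 W/m².)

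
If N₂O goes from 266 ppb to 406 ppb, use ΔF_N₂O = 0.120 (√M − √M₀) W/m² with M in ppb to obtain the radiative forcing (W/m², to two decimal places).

N₂O: 0.120 × (√406 − √266) = 0.120 × (20.1494 − 16.3095) = 0.120 × 3.8399 = 0.4608 W/m².

ΔF = 0.46 W/m²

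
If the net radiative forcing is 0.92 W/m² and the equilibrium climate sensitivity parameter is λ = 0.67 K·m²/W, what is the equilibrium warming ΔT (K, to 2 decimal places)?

ΔT = λ ΔF = 0.67 × 0.92 = 0.6164 K.

ΔT = 0.62 K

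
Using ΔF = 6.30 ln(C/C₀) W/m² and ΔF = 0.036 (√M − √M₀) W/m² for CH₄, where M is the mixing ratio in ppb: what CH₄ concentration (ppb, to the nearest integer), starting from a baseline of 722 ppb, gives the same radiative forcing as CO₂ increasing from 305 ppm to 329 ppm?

CO₂ forcing: 6.30 × ln(329/305) = 6.30 × 0.075746 = 0.47720 W/m².
Set 0.036(√M − √722) = 0.47720: √M = 0.47720/0.036 + √722 = 13.2556 + 26.8701 = 40.1257.
M = (40.1257)² = 1610.07 ppb.

M ≈ 1610 ppb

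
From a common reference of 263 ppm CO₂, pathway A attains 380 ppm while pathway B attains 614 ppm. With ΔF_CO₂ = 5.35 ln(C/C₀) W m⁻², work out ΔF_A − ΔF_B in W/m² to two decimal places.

ΔF_A − ΔF_B = -2.57 W/m²

ΔF_A = 5.35 ln(380/263) = 5.35 × 0.36802 = 1.9689 W/m².
ΔF_B = 5.35 ln(614/263) = 5.35 × 0.84784 = 4.5359 W/m².
Difference: 1.9689 − 4.5359 = -2.5670 W/m².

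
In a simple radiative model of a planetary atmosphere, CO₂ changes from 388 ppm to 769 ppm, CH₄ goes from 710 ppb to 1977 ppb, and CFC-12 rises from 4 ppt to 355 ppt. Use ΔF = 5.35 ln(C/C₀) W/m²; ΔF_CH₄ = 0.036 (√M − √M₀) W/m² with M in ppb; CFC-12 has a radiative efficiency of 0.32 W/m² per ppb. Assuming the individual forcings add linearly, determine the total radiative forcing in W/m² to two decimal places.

ΔF = 4.41 W/m²

CO₂: 5.35 × ln(769/388) = 5.35 × ln(1.98196) = 5.35 × 0.68409 = 3.6599 W/m².
CH₄: 0.036 × (√1977 − √710) = 0.036 × (44.4635 − 26.6458) = 0.036 × 17.8177 = 0.6414 W/m².
CFC-12: Δ = 355 − 4 = 351 ppt = 0.351 ppb; ΔF = 0.32 × 0.351 = 0.1123 W/m².
Total ΔF = 3.6599 + 0.6414 + 0.1123 = 4.4136 W/m².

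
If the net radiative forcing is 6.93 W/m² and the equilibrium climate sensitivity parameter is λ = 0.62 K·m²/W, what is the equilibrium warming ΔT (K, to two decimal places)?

ΔT = 4.30 K

ΔT = λ ΔF = 0.62 × 6.93 = 4.2966 K.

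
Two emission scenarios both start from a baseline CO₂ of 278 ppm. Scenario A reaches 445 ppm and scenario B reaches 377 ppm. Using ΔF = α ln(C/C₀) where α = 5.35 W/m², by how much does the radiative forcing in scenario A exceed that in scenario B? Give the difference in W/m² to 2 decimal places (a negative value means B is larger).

ΔF_A = 5.35 ln(445/278) = 5.35 × 0.47045 = 2.5169 W/m².
ΔF_B = 5.35 ln(377/278) = 5.35 × 0.30462 = 1.6297 W/m².
Difference: 2.5169 − 1.6297 = 0.8872 W/m².

ΔF_A − ΔF_B = 0.89 W/m²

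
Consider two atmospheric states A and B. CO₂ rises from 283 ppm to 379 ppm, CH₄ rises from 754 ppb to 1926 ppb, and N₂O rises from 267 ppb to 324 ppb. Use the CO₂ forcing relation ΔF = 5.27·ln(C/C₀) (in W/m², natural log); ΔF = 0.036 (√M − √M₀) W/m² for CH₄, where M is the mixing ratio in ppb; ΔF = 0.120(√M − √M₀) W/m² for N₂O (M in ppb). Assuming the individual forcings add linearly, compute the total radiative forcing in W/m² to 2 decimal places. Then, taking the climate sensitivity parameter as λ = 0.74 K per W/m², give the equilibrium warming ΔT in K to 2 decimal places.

CO₂: 5.27 × ln(379/283) = 5.27 × ln(1.33922) = 5.27 × 0.29209 = 1.5393 W/m².
CH₄: 0.036 × (√1926 − √754) = 0.036 × (43.8862 − 27.4591) = 0.036 × 16.4271 = 0.5914 W/m².
N₂O: 0.120 × (√324 − √267) = 0.120 × (18.0000 − 16.3401) = 0.120 × 1.6599 = 0.1992 W/m².
Total ΔF = 1.5393 + 0.5914 + 0.1992 = 2.3299 W/m².
ΔT = λ ΔF = 0.74 × 2.33 = 1.7242 K.

ΔF = 2.33 W/m²; ΔT = 1.72 K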